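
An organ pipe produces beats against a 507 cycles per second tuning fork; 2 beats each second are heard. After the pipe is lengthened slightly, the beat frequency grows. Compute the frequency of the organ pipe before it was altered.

505 Hz

|f − 507| = 2, so the organ pipe was at either 505 Hz or 509 Hz.
A longer pipe has a lower fundamental; the adjustment lowers the organ pipe's frequency.
The beat rate rose, so the adjustment moved the organ pipe further from 507 Hz — it was already below the reference.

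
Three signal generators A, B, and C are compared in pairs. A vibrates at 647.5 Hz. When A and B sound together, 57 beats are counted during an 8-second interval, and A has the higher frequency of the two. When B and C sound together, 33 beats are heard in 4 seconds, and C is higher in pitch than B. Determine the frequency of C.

A–B: Beat frequency = 57/8 = 7.125 Hz.
B is below A, so f_B = 647.5 − 7.125 = 640.375 Hz.
B–C: Beat frequency = 33/4 = 8.25 Hz.
C is above B, so f_C = 640.375 + 8.25 = 648.625 Hz.

648.625 Hz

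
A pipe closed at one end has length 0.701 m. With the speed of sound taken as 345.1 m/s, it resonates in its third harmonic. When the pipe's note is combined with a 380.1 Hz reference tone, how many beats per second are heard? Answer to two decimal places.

10.88 Hz

Closed pipe (odd harmonics): f_n = n·v/(4L) = 3·345.1/(4·0.701) = 369.2225 Hz.
f_beat = |369.2225 − 380.1| = 10.88 Hz.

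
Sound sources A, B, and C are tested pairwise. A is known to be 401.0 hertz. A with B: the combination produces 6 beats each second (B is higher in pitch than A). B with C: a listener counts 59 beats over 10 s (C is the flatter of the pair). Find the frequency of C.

401.1 Hz

B is above A, so f_B = 401.0 + 6 = 407 Hz.
B–C: Beat frequency = 59/10 = 5.9 Hz.
C is below B, so f_C = 407 − 5.9 = 401.1 Hz.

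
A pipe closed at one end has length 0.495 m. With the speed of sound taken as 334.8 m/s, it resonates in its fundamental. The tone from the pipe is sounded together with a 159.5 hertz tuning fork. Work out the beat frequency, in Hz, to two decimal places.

9.59 Hz

Closed pipe (odd harmonics): f_n = n·v/(4L) = 1·334.8/(4·0.495) = 169.0909 Hz.
f_beat = |169.0909 − 159.5| = 9.59 Hz.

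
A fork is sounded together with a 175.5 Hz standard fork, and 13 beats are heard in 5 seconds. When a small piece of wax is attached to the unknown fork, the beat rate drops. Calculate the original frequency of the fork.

178.1 Hz

Beat frequency = 13/5 = 2.6 Hz.
|f − 175.5| = 2.6, so the fork was at either 172.9 Hz or 178.1 Hz.
Loading a fork with wax lowers its frequency; the adjustment lowers the fork's frequency.
The beat rate fell, so the adjustment moved the fork toward 175.5 Hz — it must have started above the reference.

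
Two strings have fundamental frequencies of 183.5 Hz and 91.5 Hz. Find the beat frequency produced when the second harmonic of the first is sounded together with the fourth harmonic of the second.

Second harmonic of the first: 2·183.5 = 367.0 Hz.
Fourth harmonic of the second: 4·91.5 = 366.0 Hz.
f_beat = |367.0 − 366.0| = 1.0 Hz.

1.0 Hz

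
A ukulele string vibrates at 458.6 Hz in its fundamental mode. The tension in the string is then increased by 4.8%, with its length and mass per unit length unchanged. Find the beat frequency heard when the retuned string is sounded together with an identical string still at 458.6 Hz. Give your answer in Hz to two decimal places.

10.88 Hz

For a string, f ∝ √T, so the new frequency is 458.6·√1.048 = 469.4774 Hz.
f_beat = |469.4774 − 458.6| = 10.88 Hz.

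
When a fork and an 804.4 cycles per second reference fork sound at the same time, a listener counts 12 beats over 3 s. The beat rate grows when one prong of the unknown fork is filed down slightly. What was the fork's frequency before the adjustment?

808.4 Hz

Beat frequency = 12/3 = 4 Hz.
|f − 804.4| = 4, so the fork was at either 800.4 Hz or 808.4 Hz.
Filing a prong removes mass and raises the fork's frequency; the adjustment raises the fork's frequency.
The beat rate rose, so the adjustment moved the fork further from 804.4 Hz — it was already above the reference.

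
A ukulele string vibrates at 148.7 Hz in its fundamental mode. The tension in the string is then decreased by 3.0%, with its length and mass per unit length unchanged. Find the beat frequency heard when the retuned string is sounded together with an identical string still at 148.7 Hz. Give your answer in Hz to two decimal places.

For a string, f ∝ √T, so the new frequency is 148.7·√0.970 = 146.4525 Hz.
f_beat = |146.4525 − 148.7| = 2.25 Hz.

2.25 Hz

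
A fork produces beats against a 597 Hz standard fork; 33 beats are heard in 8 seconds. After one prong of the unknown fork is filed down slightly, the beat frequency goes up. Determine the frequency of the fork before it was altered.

601.125 Hz

Beat frequency = 33/8 = 4.125 Hz.
|f − 597| = 4.125, so the fork was at either 592.875 Hz or 601.125 Hz.
Filing a prong removes mass and raises the fork's frequency; the adjustment raises the fork's frequency.
The beat rate rose, so the adjustment moved the fork further from 597 Hz — it was already above the reference.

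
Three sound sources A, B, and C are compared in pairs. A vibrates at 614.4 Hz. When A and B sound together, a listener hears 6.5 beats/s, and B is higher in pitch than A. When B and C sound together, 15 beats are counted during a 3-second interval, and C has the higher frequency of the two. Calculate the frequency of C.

B is above A, so f_B = 614.4 + 6.5 = 620.9 Hz.
B–C: Beat frequency = 15/3 = 5 Hz.
C is above B, so f_C = 620.9 + 5 = 625.9 Hz.

625.9 Hz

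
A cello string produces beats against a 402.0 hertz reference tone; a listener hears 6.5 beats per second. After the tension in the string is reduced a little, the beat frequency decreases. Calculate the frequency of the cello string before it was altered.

408.5 Hz

|f − 402.0| = 6.5, so the cello string was at either 395.5 Hz or 408.5 Hz.
Lower tension means lower frequency; the adjustment lowers the cello string's frequency.
The beat rate fell, so the adjustment moved the cello string toward 402.0 Hz — it must have started above the reference.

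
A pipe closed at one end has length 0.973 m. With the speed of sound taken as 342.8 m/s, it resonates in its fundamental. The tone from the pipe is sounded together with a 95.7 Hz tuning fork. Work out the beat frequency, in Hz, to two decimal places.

Closed pipe (odd harmonics): f_n = n·v/(4L) = 1·342.8/(4·0.973) = 88.0781 Hz.
f_beat = |88.0781 − 95.7| = 7.62 Hz.

7.62 Hz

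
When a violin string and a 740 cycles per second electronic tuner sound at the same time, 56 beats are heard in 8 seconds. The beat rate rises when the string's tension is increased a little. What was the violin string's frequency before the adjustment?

Beat frequency = 56/8 = 7 Hz.
|f − 740| = 7, so the violin string was at either 733 Hz or 747 Hz.
Higher tension means higher frequency; the adjustment raises the violin string's frequency.
The beat rate rose, so the adjustment moved the violin string further from 740 Hz — it was already above the reference.

747 Hz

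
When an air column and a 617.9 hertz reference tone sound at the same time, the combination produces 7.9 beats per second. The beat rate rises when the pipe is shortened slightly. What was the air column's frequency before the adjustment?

|f − 617.9| = 7.9, so the air column was at either 610 Hz or 625.8 Hz.
A shorter pipe has a higher fundamental; the adjustment raises the air column's frequency.
The beat rate rose, so the adjustment moved the air column further from 617.9 Hz — it was already above the reference.

625.8 Hz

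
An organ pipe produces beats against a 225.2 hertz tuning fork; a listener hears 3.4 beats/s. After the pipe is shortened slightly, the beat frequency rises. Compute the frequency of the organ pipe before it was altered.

|f − 225.2| = 3.4, so the organ pipe was at either 221.8 Hz or 228.6 Hz.
A shorter pipe has a higher fundamental; the adjustment raises the organ pipe's frequency.
The beat rate rose, so the adjustment moved the organ pipe further from 225.2 Hz — it was already above the reference.

228.6 Hz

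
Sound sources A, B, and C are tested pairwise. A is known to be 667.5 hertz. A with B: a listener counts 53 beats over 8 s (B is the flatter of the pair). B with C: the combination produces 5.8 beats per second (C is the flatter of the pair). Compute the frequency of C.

A–B: Beat frequency = 53/8 = 6.625 Hz.
B is below A, so f_B = 667.5 − 6.625 = 660.875 Hz.
C is below B, so f_C = 660.875 − 5.8 = 655.075 Hz.

655.075 Hz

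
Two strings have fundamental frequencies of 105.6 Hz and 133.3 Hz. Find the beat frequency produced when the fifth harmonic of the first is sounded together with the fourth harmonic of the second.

5.2 Hz

Fifth harmonic of the first: 5·105.6 = 528.0 Hz.
Fourth harmonic of the second: 4·133.3 = 533.2 Hz.
f_beat = |528.0 − 533.2| = 5.2 Hz.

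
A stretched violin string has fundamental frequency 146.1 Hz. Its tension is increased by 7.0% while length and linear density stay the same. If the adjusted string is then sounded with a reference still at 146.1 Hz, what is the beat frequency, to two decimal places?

5.03 Hz

For a string, f ∝ √T, so the new frequency is 146.1·√1.070 = 151.1270 Hz.
f_beat = |151.1270 − 146.1| = 5.03 Hz.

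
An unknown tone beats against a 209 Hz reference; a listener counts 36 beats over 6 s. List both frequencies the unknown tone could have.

Beat frequency = 36/6 = 6 Hz.
|f − 209| = 6, so f = 209 ± 6.

203 Hz or 215 Hz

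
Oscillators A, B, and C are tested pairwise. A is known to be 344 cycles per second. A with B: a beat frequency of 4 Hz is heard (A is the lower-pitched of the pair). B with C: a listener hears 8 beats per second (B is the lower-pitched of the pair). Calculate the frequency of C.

356 Hz

B is above A, so f_B = 344 + 4 = 348 Hz.
C is above B, so f_C = 348 + 8 = 356 Hz.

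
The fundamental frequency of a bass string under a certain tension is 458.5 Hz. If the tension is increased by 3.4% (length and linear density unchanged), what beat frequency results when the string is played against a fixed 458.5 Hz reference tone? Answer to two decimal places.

For a string, f ∝ √T, so the new frequency is 458.5·√1.034 = 466.2293 Hz.
f_beat = |466.2293 − 458.5| = 7.73 Hz.

7.73 Hz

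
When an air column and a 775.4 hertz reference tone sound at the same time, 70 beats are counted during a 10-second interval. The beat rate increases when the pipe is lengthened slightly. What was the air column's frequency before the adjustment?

768.4 Hz

Beat frequency = 70/10 = 7 Hz.
|f − 775.4| = 7, so the air column was at either 768.4 Hz or 782.4 Hz.
A longer pipe has a lower fundamental; the adjustment lowers the air column's frequency.
The beat rate rose, so the adjustment moved the air column further from 775.4 Hz — it was already below the reference.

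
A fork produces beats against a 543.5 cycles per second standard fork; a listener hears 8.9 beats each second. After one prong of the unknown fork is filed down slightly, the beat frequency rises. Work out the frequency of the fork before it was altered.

552.4 Hz

|f − 543.5| = 8.9, so the fork was at either 534.6 Hz or 552.4 Hz.
Filing a prong removes mass and raises the fork's frequency; the adjustment raises the fork's frequency.
The beat rate rose, so the adjustment moved the fork further from 543.5 Hz — it was already above the reference.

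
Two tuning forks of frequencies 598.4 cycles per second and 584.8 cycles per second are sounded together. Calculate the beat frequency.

Beats arise from superposition of two nearby frequencies; the beat rate is |f₁ − f₂|.
|598.4 − 584.8| = 13.6 Hz.

13.6 Hz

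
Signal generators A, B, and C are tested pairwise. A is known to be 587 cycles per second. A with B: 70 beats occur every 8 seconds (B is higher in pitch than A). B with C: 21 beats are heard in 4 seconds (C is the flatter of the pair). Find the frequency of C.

590.5 Hz

A–B: Beat frequency = 70/8 = 8.75 Hz.
B is above A, so f_B = 587 + 8.75 = 595.75 Hz.
B–C: Beat frequency = 21/4 = 5.25 Hz.
C is below B, so f_C = 595.75 − 5.25 = 590.5 Hz.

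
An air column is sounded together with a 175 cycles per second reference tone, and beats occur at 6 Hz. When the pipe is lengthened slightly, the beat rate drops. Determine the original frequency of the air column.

|f − 175| = 6, so the air column was at either 169 Hz or 181 Hz.
A longer pipe has a lower fundamental; the adjustment lowers the air column's frequency.
The beat rate fell, so the adjustment moved the air column toward 175 Hz — it must have started above the reference.

181 Hz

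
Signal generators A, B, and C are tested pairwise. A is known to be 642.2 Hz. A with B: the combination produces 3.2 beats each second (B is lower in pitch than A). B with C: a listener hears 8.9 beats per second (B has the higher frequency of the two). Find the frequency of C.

630.1 Hz

B is below A, so f_B = 642.2 − 3.2 = 639 Hz.
C is below B, so f_C = 639 − 8.9 = 630.1 Hz.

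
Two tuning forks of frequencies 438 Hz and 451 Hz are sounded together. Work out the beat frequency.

f_beat = |f₁ − f₂|.
|438 − 451| = 13 Hz.

13 Hz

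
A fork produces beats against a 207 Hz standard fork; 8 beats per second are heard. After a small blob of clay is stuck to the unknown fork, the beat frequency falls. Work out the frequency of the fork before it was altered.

|f − 207| = 8, so the fork was at either 199 Hz or 215 Hz.
Adding mass to a fork lowers its frequency; the adjustment lowers the fork's frequency.
The beat rate fell, so the adjustment moved the fork toward 207 Hz — it must have started above the reference.

215 Hz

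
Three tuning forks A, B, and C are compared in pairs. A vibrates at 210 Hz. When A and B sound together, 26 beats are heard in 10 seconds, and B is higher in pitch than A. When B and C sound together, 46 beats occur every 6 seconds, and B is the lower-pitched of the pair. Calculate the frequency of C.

220.2667 Hz

A–B: Beat frequency = 26/10 = 2.6 Hz.
B is above A, so f_B = 210 + 2.6 = 212.6 Hz.
B–C: Beat frequency = 46/6 = 7.6667 Hz.
C is above B, so f_C = 212.6 + 7.6667 = 220.2667 Hz.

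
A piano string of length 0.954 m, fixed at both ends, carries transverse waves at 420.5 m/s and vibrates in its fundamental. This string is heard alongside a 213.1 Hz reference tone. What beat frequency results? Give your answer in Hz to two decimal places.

7.29 Hz

For a string fixed at both ends, f_n = n·v/(2L) = 1·420.5/(2·0.954) = 220.3878 Hz.
f_beat = |220.3878 − 213.1| = 7.29 Hz.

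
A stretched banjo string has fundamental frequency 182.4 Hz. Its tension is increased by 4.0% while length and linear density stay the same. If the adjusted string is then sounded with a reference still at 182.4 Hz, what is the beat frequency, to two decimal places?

3.61 Hz

For a string, f ∝ √T, so the new frequency is 182.4·√1.040 = 186.0122 Hz.
f_beat = |186.0122 − 182.4| = 3.61 Hz.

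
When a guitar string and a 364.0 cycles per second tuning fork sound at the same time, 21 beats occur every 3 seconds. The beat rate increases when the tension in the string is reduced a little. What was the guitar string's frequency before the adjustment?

357 Hz

Beat frequency = 21/3 = 7 Hz.
|f − 364.0| = 7, so the guitar string was at either 357 Hz or 371 Hz.
Lower tension means lower frequency; the adjustment lowers the guitar string's frequency.
The beat rate rose, so the adjustment moved the guitar string further from 364.0 Hz — it was already below the reference.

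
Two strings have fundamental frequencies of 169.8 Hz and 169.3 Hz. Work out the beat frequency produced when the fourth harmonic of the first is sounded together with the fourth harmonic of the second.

2.0 Hz

Fourth harmonic of the first: 4·169.8 = 679.2 Hz.
Fourth harmonic of the second: 4·169.3 = 677.2 Hz.
f_beat = |679.2 − 677.2| = 2.0 Hz.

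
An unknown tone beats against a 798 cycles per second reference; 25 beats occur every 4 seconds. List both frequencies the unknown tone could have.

Beat frequency = 25/4 = 6.25 Hz.
|f − 798| = 6.25, so f = 798 ± 6.25.

791.75 Hz or 804.25 Hz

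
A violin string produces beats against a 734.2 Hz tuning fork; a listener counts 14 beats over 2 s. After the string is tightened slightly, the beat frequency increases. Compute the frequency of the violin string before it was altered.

Beat frequency = 14/2 = 7 Hz.
|f − 734.2| = 7, so the violin string was at either 727.2 Hz or 741.2 Hz.
Increasing tension raises a string's frequency; the adjustment raises the violin string's frequency.
The beat rate rose, so the adjustment moved the violin string further from 734.2 Hz — it was already above the reference.

741.2 Hz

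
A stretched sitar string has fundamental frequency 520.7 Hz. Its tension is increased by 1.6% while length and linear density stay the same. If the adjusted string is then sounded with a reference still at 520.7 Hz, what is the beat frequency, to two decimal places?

For a string, f ∝ √T, so the new frequency is 520.7·√1.016 = 524.8491 Hz.
f_beat = |524.8491 − 520.7| = 4.15 Hz.

4.15 Hz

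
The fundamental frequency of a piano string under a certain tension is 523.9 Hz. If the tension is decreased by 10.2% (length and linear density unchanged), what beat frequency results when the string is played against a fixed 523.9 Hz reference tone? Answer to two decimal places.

For a string, f ∝ √T, so the new frequency is 523.9·√0.898 = 496.4626 Hz.
f_beat = |496.4626 − 523.9| = 27.44 Hz.

27.44 Hz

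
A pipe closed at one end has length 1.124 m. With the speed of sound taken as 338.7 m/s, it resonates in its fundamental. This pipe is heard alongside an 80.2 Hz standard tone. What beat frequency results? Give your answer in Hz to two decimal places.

4.87 Hz

Closed pipe (odd harmonics): f_n = n·v/(4L) = 1·338.7/(4·1.124) = 75.3336 Hz.
f_beat = |75.3336 − 80.2| = 4.87 Hz.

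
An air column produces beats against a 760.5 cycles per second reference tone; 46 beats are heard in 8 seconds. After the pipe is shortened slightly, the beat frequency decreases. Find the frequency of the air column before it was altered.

754.75 Hz

Beat frequency = 46/8 = 5.75 Hz.
|f − 760.5| = 5.75, so the air column was at either 754.75 Hz or 766.25 Hz.
A shorter pipe has a higher fundamental; the adjustment raises the air column's frequency.
The beat rate fell, so the adjustment moved the air column toward 760.5 Hz — it must have started below the reference.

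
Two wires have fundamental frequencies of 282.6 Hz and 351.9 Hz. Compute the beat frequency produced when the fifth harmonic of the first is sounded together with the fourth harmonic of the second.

Fifth harmonic of the first: 5·282.6 = 1413.0 Hz.
Fourth harmonic of the second: 4·351.9 = 1407.6 Hz.
f_beat = |1413.0 − 1407.6| = 5.4 Hz.

5.4 Hz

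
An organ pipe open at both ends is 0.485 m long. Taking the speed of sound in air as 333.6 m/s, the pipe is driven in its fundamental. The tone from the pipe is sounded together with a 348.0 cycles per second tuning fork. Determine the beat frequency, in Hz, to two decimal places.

4.08 Hz

Open pipe: f_n = n·v/(2L) = 1·333.6/(2·0.485) = 343.9175 Hz.
f_beat = |343.9175 − 348.0| = 4.08 Hz.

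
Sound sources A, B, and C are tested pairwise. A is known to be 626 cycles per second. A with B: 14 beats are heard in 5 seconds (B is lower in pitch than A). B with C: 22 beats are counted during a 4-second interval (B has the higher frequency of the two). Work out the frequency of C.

A–B: Beat frequency = 14/5 = 2.8 Hz.
B is below A, so f_B = 626 − 2.8 = 623.2 Hz.
B–C: Beat frequency = 22/4 = 5.5 Hz.
C is below B, so f_C = 623.2 − 5.5 = 617.7 Hz.

617.7 Hz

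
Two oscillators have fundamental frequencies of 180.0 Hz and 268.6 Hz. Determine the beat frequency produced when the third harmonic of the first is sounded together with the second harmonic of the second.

Third harmonic of the first: 3·180.0 = 540.0 Hz.
Second harmonic of the second: 2·268.6 = 537.2 Hz.
f_beat = |540.0 − 537.2| = 2.8 Hz.

2.8 Hz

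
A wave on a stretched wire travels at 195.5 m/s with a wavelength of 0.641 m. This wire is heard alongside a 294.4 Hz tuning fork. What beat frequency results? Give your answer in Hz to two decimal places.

Source frequency f = v/λ = 195.5/0.641 = 304.9922 Hz.
f_beat = |304.9922 − 294.4| = 10.59 Hz.

10.59 Hz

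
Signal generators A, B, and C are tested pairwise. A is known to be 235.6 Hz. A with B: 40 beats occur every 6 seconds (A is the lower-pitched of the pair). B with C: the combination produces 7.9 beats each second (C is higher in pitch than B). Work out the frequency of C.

250.1667 Hz

A–B: Beat frequency = 40/6 = 6.6667 Hz.
B is above A, so f_B = 235.6 + 6.6667 = 242.2667 Hz.
C is above B, so f_C = 242.2667 + 7.9 = 250.1667 Hz.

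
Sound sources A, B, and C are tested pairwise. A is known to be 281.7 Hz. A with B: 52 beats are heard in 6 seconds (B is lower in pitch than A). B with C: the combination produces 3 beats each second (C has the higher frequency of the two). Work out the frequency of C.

A–B: Beat frequency = 52/6 = 8.6667 Hz.
B is below A, so f_B = 281.7 − 8.6667 = 273.0333 Hz.
C is above B, so f_C = 273.0333 + 3 = 276.0333 Hz.

276.0333 Hz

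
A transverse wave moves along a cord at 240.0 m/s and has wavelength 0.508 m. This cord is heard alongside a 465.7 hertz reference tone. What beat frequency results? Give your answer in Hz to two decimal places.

Source frequency f = v/λ = 240.0/0.508 = 472.4409 Hz.
f_beat = |472.4409 − 465.7| = 6.74 Hz.

6.74 Hz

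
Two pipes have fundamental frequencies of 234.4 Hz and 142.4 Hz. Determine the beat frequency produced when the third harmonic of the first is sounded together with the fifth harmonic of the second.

8.8 Hz

Third harmonic of the first: 3·234.4 = 703.2 Hz.
Fifth harmonic of the second: 5·142.4 = 712.0 Hz.
f_beat = |703.2 − 712.0| = 8.8 Hz.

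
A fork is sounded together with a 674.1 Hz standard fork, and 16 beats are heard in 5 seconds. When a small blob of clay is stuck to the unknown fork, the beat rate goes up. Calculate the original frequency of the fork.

670.9 Hz

Beat frequency = 16/5 = 3.2 Hz.
|f − 674.1| = 3.2, so the fork was at either 670.9 Hz or 677.3 Hz.
Adding mass to a fork lowers its frequency; the adjustment lowers the fork's frequency.
The beat rate rose, so the adjustment moved the fork further from 674.1 Hz — it was already below the reference.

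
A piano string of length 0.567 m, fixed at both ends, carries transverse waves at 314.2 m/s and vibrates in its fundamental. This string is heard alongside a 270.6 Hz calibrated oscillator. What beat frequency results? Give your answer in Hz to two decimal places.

6.47 Hz

For a string fixed at both ends, f_n = n·v/(2L) = 1·314.2/(2·0.567) = 277.0723 Hz.
f_beat = |277.0723 − 270.6| = 6.47 Hz.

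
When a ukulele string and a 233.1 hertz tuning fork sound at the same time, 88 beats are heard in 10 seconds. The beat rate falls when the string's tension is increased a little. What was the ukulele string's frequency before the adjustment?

224.3 Hz

Beat frequency = 88/10 = 8.8 Hz.
|f − 233.1| = 8.8, so the ukulele string was at either 224.3 Hz or 241.9 Hz.
Higher tension means higher frequency; the adjustment raises the ukulele string's frequency.
The beat rate fell, so the adjustment moved the ukulele string toward 233.1 Hz — it must have started below the reference.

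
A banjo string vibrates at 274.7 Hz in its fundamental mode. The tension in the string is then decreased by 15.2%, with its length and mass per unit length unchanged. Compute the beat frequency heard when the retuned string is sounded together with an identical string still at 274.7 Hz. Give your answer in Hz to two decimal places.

For a string, f ∝ √T, so the new frequency is 274.7·√0.848 = 252.9628 Hz.
f_beat = |252.9628 − 274.7| = 21.74 Hz.

21.74 Hz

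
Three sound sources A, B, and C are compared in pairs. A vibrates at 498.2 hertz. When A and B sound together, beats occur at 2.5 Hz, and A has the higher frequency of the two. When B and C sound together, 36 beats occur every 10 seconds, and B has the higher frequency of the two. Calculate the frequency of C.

B is below A, so f_B = 498.2 − 2.5 = 495.7 Hz.
B–C: Beat frequency = 36/10 = 3.6 Hz.
C is below B, so f_C = 495.7 − 3.6 = 492.1 Hz.

492.1 Hz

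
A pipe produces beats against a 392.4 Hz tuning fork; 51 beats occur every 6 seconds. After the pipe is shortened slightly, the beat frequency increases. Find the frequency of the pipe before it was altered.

400.9 Hz

Beat frequency = 51/6 = 8.5 Hz.
|f − 392.4| = 8.5, so the pipe was at either 383.9 Hz or 400.9 Hz.
A shorter pipe has a higher fundamental; the adjustment raises the pipe's frequency.
The beat rate rose, so the adjustment moved the pipe further from 392.4 Hz — it was already above the reference.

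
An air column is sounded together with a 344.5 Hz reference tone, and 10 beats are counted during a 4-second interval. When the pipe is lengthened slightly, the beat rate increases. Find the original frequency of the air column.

Beat frequency = 10/4 = 2.5 Hz.
|f − 344.5| = 2.5, so the air column was at either 342 Hz or 347 Hz.
A longer pipe has a lower fundamental; the adjustment lowers the air column's frequency.
The beat rate rose, so the adjustment moved the air column further from 344.5 Hz — it was already below the reference.

342 Hz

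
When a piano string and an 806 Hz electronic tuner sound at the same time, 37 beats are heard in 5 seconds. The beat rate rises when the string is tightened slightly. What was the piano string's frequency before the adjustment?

Beat frequency = 37/5 = 7.4 Hz.
|f − 806| = 7.4, so the piano string was at either 798.6 Hz or 813.4 Hz.
Increasing tension raises a string's frequency; the adjustment raises the piano string's frequency.
The beat rate rose, so the adjustment moved the piano string further from 806 Hz — it was already above the reference.

813.4 Hz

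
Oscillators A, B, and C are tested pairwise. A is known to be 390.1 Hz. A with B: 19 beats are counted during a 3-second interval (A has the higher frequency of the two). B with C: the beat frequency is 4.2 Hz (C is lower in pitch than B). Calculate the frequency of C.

A–B: Beat frequency = 19/3 = 6.3333 Hz.
B is below A, so f_B = 390.1 − 6.3333 = 383.7667 Hz.
C is below B, so f_C = 383.7667 − 4.2 = 379.5667 Hz.

379.5667 Hz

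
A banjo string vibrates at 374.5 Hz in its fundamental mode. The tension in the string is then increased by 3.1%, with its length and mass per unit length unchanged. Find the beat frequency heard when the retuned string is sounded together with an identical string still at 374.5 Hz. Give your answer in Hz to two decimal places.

5.76 Hz

For a string, f ∝ √T, so the new frequency is 374.5·√1.031 = 380.2604 Hz.
f_beat = |380.2604 − 374.5| = 5.76 Hz.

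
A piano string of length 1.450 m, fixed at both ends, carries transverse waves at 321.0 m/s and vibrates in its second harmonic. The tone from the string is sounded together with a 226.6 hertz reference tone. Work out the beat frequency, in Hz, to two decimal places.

5.22 Hz

For a string fixed at both ends, f_n = n·v/(2L) = 2·321.0/(2·1.450) = 221.3793 Hz.
f_beat = |221.3793 − 226.6| = 5.22 Hz.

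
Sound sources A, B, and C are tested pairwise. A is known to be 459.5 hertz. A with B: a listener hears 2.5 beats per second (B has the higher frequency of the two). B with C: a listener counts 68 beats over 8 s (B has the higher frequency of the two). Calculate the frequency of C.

B is above A, so f_B = 459.5 + 2.5 = 462 Hz.
B–C: Beat frequency = 68/8 = 8.5 Hz.
C is below B, so f_C = 462 − 8.5 = 453.5 Hz.

453.5 Hz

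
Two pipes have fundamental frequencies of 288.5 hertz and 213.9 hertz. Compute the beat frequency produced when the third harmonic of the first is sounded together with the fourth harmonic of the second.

Third harmonic of the first: 3·288.5 = 865.5 Hz.
Fourth harmonic of the second: 4·213.9 = 855.6 Hz.
f_beat = |865.5 − 855.6| = 9.9 Hz.

9.9 Hz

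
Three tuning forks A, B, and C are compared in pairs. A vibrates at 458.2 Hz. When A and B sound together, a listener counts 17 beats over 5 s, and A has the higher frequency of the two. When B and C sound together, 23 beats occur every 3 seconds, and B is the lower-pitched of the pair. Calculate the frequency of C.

462.4667 Hz

A–B: Beat frequency = 17/5 = 3.4 Hz.
B is below A, so f_B = 458.2 − 3.4 = 454.8 Hz.
B–C: Beat frequency = 23/3 = 7.6667 Hz.
C is above B, so f_C = 454.8 + 7.6667 = 462.4667 Hz.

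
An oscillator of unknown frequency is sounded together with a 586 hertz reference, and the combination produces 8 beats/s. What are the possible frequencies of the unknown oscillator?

578 Hz or 594 Hz

|f − 586| = 8, so f = 586 ± 8.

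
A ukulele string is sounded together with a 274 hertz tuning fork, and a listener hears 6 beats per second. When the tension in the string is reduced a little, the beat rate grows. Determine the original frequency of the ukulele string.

268 Hz

|f − 274| = 6, so the ukulele string was at either 268 Hz or 280 Hz.
Lower tension means lower frequency; the adjustment lowers the ukulele string's frequency.
The beat rate rose, so the adjustment moved the ukulele string further from 274 Hz — it was already below the reference.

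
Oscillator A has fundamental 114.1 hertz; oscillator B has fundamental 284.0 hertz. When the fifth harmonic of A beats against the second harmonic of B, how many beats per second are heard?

Fifth harmonic of the first: 5·114.1 = 570.5 Hz.
Second harmonic of the second: 2·284.0 = 568.0 Hz.
f_beat = |570.5 − 568.0| = 2.5 Hz.

2.5 Hz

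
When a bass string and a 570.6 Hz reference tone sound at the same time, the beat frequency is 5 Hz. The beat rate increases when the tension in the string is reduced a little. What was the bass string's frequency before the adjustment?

565.6 Hz

|f − 570.6| = 5, so the bass string was at either 565.6 Hz or 575.6 Hz.
Lower tension means lower frequency; the adjustment lowers the bass string's frequency.
The beat rate rose, so the adjustment moved the bass string further from 570.6 Hz — it was already below the reference.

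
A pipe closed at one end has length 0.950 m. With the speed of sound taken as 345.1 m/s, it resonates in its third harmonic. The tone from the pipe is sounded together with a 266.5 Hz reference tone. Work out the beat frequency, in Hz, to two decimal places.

Closed pipe (odd harmonics): f_n = n·v/(4L) = 3·345.1/(4·0.950) = 272.4474 Hz.
f_beat = |272.4474 − 266.5| = 5.95 Hz.

5.95 Hz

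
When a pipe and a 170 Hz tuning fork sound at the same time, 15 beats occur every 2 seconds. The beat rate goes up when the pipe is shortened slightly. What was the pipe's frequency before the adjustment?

Beat frequency = 15/2 = 7.5 Hz.
|f − 170| = 7.5, so the pipe was at either 162.5 Hz or 177.5 Hz.
A shorter pipe has a higher fundamental; the adjustment raises the pipe's frequency.
The beat rate rose, so the adjustment moved the pipe further from 170 Hz — it was already above the reference.

177.5 Hz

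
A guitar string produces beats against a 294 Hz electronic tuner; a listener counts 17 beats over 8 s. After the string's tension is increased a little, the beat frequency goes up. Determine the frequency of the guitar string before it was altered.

296.125 Hz

Beat frequency = 17/8 = 2.125 Hz.
|f − 294| = 2.125, so the guitar string was at either 291.875 Hz or 296.125 Hz.
Higher tension means higher frequency; the adjustment raises the guitar string's frequency.
The beat rate rose, so the adjustment moved the guitar string further from 294 Hz — it was already above the reference.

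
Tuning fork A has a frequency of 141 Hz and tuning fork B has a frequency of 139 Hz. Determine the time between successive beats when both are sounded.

0.500 s

f_beat = |141 − 139| = 2 Hz.
Beat period T = 1 / f_beat = 1 / 2 s.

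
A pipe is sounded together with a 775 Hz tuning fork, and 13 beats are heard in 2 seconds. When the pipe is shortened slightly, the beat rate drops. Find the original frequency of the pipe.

Beat frequency = 13/2 = 6.5 Hz.
|f − 775| = 6.5, so the pipe was at either 768.5 Hz or 781.5 Hz.
A shorter pipe has a higher fundamental; the adjustment raises the pipe's frequency.
The beat rate fell, so the adjustment moved the pipe toward 775 Hz — it must have started below the reference.

768.5 Hz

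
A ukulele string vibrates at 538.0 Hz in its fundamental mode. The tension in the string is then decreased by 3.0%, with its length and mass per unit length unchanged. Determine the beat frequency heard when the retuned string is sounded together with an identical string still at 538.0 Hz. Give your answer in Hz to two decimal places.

8.13 Hz

For a string, f ∝ √T, so the new frequency is 538.0·√0.970 = 529.8685 Hz.
f_beat = |529.8685 − 538.0| = 8.13 Hz.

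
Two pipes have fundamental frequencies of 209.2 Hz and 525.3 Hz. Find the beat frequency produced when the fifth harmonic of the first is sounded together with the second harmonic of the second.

4.6 Hz

Fifth harmonic of the first: 5·209.2 = 1046.0 Hz.
Second harmonic of the second: 2·525.3 = 1050.6 Hz.
f_beat = |1046.0 − 1050.6| = 4.6 Hz.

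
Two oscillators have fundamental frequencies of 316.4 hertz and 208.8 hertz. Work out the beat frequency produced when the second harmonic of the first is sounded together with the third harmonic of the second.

Second harmonic of the first: 2·316.4 = 632.8 Hz.
Third harmonic of the second: 3·208.8 = 626.4 Hz.
f_beat = |632.8 − 626.4| = 6.4 Hz.

6.4 Hz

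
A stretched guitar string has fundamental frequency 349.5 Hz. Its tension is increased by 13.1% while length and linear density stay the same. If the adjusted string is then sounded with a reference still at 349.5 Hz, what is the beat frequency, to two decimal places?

22.19 Hz

For a string, f ∝ √T, so the new frequency is 349.5·√1.131 = 371.6880 Hz.
f_beat = |371.6880 − 349.5| = 22.19 Hz.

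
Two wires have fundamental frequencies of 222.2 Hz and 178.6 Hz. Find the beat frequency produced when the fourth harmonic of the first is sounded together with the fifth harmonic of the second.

4.2 Hz

Fourth harmonic of the first: 4·222.2 = 888.8 Hz.
Fifth harmonic of the second: 5·178.6 = 893.0 Hz.
f_beat = |888.8 − 893.0| = 4.2 Hz.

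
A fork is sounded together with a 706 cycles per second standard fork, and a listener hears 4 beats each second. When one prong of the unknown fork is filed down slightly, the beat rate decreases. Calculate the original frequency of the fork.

|f − 706| = 4, so the fork was at either 702 Hz or 710 Hz.
Filing a prong removes mass and raises the fork's frequency; the adjustment raises the fork's frequency.
The beat rate fell, so the adjustment moved the fork toward 706 Hz — it must have started below the reference.

702 Hz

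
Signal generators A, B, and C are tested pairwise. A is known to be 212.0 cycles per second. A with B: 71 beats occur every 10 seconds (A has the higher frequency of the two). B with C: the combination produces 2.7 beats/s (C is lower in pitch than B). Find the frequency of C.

202.2 Hz

A–B: Beat frequency = 71/10 = 7.1 Hz.
B is below A, so f_B = 212.0 − 7.1 = 204.9 Hz.
C is below B, so f_C = 204.9 − 2.7 = 202.2 Hz.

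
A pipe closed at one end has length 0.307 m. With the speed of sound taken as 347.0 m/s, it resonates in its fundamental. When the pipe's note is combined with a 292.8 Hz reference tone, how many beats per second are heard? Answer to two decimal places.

10.23 Hz

Closed pipe (odd harmonics): f_n = n·v/(4L) = 1·347.0/(4·0.307) = 282.5733 Hz.
f_beat = |282.5733 − 292.8| = 10.23 Hz.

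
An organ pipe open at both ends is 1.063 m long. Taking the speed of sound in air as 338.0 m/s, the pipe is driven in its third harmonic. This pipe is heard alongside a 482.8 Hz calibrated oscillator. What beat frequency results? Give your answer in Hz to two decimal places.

Open pipe: f_n = n·v/(2L) = 3·338.0/(2·1.063) = 476.9520 Hz.
f_beat = |476.9520 − 482.8| = 5.85 Hz.

5.85 Hz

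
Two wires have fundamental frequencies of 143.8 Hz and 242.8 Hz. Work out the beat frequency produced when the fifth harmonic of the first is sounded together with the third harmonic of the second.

Fifth harmonic of the first: 5·143.8 = 719.0 Hz.
Third harmonic of the second: 3·242.8 = 728.4 Hz.
f_beat = |719.0 − 728.4| = 9.4 Hz.

9.4 Hz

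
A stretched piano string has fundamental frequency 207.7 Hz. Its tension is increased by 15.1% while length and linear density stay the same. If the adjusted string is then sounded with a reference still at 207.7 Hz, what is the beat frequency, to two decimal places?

15.13 Hz

For a string, f ∝ √T, so the new frequency is 207.7·√1.151 = 222.8303 Hz.
f_beat = |222.8303 − 207.7| = 15.13 Hz.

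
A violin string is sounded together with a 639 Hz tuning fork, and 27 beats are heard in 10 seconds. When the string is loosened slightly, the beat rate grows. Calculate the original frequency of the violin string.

636.3 Hz

Beat frequency = 27/10 = 2.7 Hz.
|f − 639| = 2.7, so the violin string was at either 636.3 Hz or 641.7 Hz.
Reducing tension lowers a string's frequency; the adjustment lowers the violin string's frequency.
The beat rate rose, so the adjustment moved the violin string further from 639 Hz — it was already below the reference.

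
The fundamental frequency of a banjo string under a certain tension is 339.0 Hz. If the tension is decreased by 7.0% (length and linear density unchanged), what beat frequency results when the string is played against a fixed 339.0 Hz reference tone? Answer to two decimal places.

12.08 Hz

For a string, f ∝ √T, so the new frequency is 339.0·√0.930 = 326.9198 Hz.
f_beat = |326.9198 − 339.0| = 12.08 Hz.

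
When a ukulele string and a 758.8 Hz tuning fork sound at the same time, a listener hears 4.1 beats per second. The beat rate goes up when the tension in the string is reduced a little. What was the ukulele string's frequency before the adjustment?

754.7 Hz

|f − 758.8| = 4.1, so the ukulele string was at either 754.7 Hz or 762.9 Hz.
Lower tension means lower frequency; the adjustment lowers the ukulele string's frequency.
The beat rate rose, so the adjustment moved the ukulele string further from 758.8 Hz — it was already below the reference.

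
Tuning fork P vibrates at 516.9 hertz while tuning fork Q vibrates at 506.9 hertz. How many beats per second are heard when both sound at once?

Beats arise from superposition of two nearby frequencies; the beat rate is |f₁ − f₂|.
|516.9 − 506.9| = 10 Hz.

10 Hz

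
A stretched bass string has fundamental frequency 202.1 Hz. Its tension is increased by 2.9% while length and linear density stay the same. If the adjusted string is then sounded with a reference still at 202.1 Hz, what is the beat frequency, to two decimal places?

2.91 Hz

For a string, f ∝ √T, so the new frequency is 202.1·√1.029 = 205.0095 Hz.
f_beat = |205.0095 − 202.1| = 2.91 Hz.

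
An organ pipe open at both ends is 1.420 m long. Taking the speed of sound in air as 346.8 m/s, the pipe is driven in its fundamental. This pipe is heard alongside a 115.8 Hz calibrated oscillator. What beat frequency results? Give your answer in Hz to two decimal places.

6.31 Hz

Open pipe: f_n = n·v/(2L) = 1·346.8/(2·1.420) = 122.1127 Hz.
f_beat = |122.1127 − 115.8| = 6.31 Hz.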